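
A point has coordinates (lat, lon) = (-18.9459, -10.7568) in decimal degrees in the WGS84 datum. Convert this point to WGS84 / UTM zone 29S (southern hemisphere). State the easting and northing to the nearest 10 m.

Zone 29 central meridian λ₀ = 6×29 − 183 = -9°; Δλ = -1.7568°.
Transverse Mercator on WGS84 with k₀ = 0.9996 gives E = 315014.284 m, N = 7904237.590 m.

E 315010 m, N 7904240 m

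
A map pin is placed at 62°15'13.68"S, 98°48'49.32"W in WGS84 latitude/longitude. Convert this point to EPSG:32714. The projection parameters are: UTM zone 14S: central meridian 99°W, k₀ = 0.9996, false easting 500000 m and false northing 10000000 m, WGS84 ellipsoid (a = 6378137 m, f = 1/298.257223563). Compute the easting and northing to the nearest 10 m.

Zone 14 central meridian λ₀ = 6×14 − 183 = -99°; Δλ = +0.1863°.
Transverse Mercator on WGS84 with k₀ = 0.9996 gives E = 509676.610 m, N = 3097531.833 m.

E 509680 m, N 3097530 m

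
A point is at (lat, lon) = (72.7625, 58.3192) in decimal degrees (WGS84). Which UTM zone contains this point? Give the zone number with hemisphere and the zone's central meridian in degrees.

Zone 40N, central meridian 57°

UTM zone = ⌊(λ + 180)/6⌋ + 1; 58.3192° ∈ [54°, 60°) → zone 40.
Hemisphere: N (φ ≥ 0).
Central meridian λ₀ = 6×40 − 183 = 57°.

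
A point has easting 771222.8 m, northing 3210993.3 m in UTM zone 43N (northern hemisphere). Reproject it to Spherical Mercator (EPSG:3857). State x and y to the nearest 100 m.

x 8658900 m, y 3375400 m

Unproject from UTM 43N (λ₀ = 75°) → φ = 28.99830009°, λ = 77.78399984°.
Web Mercator (R = 6378137 m): x = 8658875.254 m, y = 3375429.676 m.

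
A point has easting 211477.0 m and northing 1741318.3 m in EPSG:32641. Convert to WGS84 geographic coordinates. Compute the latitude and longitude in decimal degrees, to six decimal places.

lat 15.733700°, lon 60.307700°

Zone 41N: λ₀ = 63°, k₀ = 0.9996, false easting 500000 m.
Meridian distance M = (N − FN)/k₀ = 1742015.1 m.
Inverse transverse Mercator on WGS84 gives φ = 15.73370023°, λ = 60.30770017°.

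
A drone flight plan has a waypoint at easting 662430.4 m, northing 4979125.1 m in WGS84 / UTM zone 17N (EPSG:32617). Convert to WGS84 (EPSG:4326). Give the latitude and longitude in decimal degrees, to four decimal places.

Zone 17N: λ₀ = -81°, k₀ = 0.9996, false easting 500000 m.
Meridian distance M = (N − FN)/k₀ = 4981117.5 m.
Inverse transverse Mercator on WGS84 gives φ = 44.94700016°, λ = -78.94099938°.

lat 44.9470°, lon -78.9410°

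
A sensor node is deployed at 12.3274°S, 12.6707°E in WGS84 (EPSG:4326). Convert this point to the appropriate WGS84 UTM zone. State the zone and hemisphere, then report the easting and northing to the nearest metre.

Zone 33S: E 246681 m, N 8636143 m

Longitude 12.6707° lies in the 6° band [12°, 18°), giving zone 33; latitude is south of the equator, so 33S.
Zone 33 central meridian λ₀ = 6×33 − 183 = 15°; Δλ = -2.3293°.
Transverse Mercator on WGS84 with k₀ = 0.9996 gives E = 246680.790 m, N = 8636142.895 m.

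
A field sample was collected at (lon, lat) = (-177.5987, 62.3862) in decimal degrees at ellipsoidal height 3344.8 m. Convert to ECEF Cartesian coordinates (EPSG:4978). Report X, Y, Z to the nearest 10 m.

WGS84: a = 6378137 m, e² = 0.006694380; N(φ) = a/√(1−e²sin²φ) = 6394965.600 m.
X = (N+h)·cosφ·cosλ = -2963073.232 m; Y = (N+h)·cosφ·sinλ = -124256.912 m; Z = (N(1−e²)+h)·sinφ = 5631557.553 m.

X -2963070 m, Y -124260 m, Z 5631560 m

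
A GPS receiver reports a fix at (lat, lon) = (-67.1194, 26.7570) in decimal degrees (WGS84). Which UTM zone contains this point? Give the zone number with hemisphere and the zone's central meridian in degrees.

UTM zone = ⌊(λ + 180)/6⌋ + 1; 26.7570° ∈ [24°, 30°) → zone 35.
Hemisphere: S (φ < 0).
Central meridian λ₀ = 6×35 − 183 = 27°.

Zone 35S, central meridian 27°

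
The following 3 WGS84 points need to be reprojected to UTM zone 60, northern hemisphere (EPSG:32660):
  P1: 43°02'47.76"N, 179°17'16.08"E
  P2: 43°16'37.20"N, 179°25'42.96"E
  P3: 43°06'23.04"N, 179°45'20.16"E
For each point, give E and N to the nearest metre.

P1: E 686337 m, N 4768530 m; P2: E 697063 m, N 4794440 m; P3: E 724222 m, N 4776317 m

UTM zone 60N: λ₀ = 177°, k₀ = 0.9996.
P1 (43.0466°, 179.2878°) → (686337.280, 4768529.746) m.
P2 (43.2770°, 179.4286°) → (697063.284, 4794439.889) m.
P3 (43.1064°, 179.7556°) → (724222.317, 4776316.511) m.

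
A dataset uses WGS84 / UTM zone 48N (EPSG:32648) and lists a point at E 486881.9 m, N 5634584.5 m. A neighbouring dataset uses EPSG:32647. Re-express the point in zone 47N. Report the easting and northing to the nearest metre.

UTM 48N → geographic: φ = 50.86280035°, λ = 104.81360064°.
UTM 47N (λ₀ = 99°) forward: E = 908996.854 m, N = 5650687.155 m.

E 908997 m, N 5650687 m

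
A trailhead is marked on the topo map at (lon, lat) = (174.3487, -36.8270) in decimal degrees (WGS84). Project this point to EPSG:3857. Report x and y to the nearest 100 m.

x 19408400 m, y -4415000 m

Web Mercator is spherical with R = a = 6378137 m.
x = R·λ = 6378137 × 3.042958862 = 19408408.504 m.
y = R·ln tan(π/4 + φ/2) = 6378137 × -0.692211562 = -4415020.173 m.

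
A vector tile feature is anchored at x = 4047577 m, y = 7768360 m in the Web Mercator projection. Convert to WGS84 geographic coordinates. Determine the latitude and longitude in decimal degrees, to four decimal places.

R = 6378137 m. λ = x/R = 36.36000283°.
φ = 2·arctan(exp(y/R)) − 90° = 2·arctan(3.38031) − 90° = 57.04029947°.

lat 57.0403°, lon 36.3600°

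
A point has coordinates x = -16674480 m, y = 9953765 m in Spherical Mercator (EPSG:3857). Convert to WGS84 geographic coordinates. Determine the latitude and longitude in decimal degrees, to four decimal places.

lat 66.2795°, lon -149.7894°

R = 6378137 m. λ = x/R = -149.78940239°.
φ = 2·arctan(exp(y/R)) − 90° = 2·arctan(4.76171) − 90° = 66.27950168°.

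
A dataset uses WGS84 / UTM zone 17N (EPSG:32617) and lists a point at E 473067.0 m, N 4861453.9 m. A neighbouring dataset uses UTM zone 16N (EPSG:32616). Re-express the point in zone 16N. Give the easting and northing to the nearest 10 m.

E 954900 m, N 4877020 m

UTM 17N → geographic: φ = 43.90569999°, λ = -81.33540054°.
UTM 16N (λ₀ = -87°) forward: E = 954901.490 m, N = 4877019.553 m.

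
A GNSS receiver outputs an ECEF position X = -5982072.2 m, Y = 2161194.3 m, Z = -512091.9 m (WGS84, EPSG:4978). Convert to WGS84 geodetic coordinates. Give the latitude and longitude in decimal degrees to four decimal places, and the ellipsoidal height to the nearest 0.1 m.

λ = atan2(Y, X) = 160.13629983°; p = √(X²+Y²) = 6360499.1 m.
Bowring's method on WGS84 (a = 6378137 m, b = 6356752.314 m) gives φ = -4.63390019°, h = 3081.788 m.

lat -4.6339°, lon 160.1363°, h 3081.8 m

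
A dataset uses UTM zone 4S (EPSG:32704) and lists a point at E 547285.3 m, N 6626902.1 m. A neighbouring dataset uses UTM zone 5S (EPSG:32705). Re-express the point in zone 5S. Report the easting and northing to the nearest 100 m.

UTM 4S → geographic: φ = -30.48920042°, λ = -158.50729958°.
UTM 5S (λ₀ = -153°) forward: E = -28939.377 m, N = 6614082.276 m.

E -28900 m, N 6614100 m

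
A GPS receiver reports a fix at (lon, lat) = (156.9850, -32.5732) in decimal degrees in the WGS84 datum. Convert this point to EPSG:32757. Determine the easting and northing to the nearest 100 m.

E 310800 m, N 6394200 m

Zone 57 central meridian λ₀ = 6×57 − 183 = 159°; Δλ = -2.0150°.
Transverse Mercator on WGS84 with k₀ = 0.9996 gives E = 310849.539 m, N = 6394235.405 m.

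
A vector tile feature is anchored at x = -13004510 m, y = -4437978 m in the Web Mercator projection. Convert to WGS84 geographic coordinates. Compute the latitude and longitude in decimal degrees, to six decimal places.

lat -36.991901°, lon -116.821501°

R = 6378137 m. λ = x/R = -116.82150095°.
φ = 2·arctan(exp(y/R)) − 90° = 2·arctan(0.49867) − 90° = -36.99190135°.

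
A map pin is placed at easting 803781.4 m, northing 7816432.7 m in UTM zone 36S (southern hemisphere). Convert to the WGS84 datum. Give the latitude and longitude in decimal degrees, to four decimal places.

Zone 36S: λ₀ = 33°, k₀ = 0.9996, false easting 500000 m, false northing 10000000 m.
Meridian distance M = (N − FN)/k₀ = -2184441.1 m.
Inverse transverse Mercator on WGS84 gives φ = -19.72430011°, λ = 35.89809975°.

lat -19.7243°, lon 35.8981°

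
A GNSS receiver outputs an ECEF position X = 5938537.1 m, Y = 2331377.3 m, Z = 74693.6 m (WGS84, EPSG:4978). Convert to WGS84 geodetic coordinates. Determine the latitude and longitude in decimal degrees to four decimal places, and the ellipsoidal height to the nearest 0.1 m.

λ = atan2(Y, X) = 21.43419972°; p = √(X²+Y²) = 6379776.1 m.
Bowring's method on WGS84 (a = 6378137 m, b = 6356752.314 m) gives φ = 0.67529981°, h = 2079.276 m.

lat 0.6753°, lon 21.4342°, h 2079.3 m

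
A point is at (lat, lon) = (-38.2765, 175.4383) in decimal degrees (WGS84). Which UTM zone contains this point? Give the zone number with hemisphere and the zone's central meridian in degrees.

Zone 60S, central meridian 177°

UTM zone = ⌊(λ + 180)/6⌋ + 1; 175.4383° ∈ [174°, 180°) → zone 60.
Hemisphere: S (φ < 0).
Central meridian λ₀ = 6×60 − 183 = 177°.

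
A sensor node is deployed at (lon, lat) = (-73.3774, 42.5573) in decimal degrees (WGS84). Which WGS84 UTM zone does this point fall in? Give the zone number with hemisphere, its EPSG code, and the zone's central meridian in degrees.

Zone 18N (EPSG:32618), central meridian -75°

UTM zone = ⌊(λ + 180)/6⌋ + 1; -73.3774° ∈ [-78°, -72°) → zone 18.
Hemisphere: N (φ ≥ 0).
Central meridian λ₀ = 6×18 − 183 = -75°.
EPSG code: 32618.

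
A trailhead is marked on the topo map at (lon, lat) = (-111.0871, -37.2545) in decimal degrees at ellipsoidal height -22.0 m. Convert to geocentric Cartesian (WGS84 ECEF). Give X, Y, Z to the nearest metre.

X -1828770 m, Y -4742547 m, Z -3839899 m

WGS84: a = 6378137 m, e² = 0.006694380; N(φ) = a/√(1−e²sin²φ) = 6385974.844 m.
X = (N+h)·cosφ·cosλ = -1828770.004 m; Y = (N+h)·cosφ·sinλ = -4742547.181 m; Z = (N(1−e²)+h)·sinφ = -3839899.012 m.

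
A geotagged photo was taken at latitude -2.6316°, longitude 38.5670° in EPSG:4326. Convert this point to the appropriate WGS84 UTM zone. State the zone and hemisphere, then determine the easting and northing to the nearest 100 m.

Zone 37S: E 451900 m, N 9709100 m

Longitude 38.5670° lies in the 6° band [36°, 42°), giving zone 37; latitude is south of the equator, so 37S.
Zone 37 central meridian λ₀ = 6×37 − 183 = 39°; Δλ = -0.4330°.
Transverse Mercator on WGS84 with k₀ = 0.9996 gives E = 451867.955 m, N = 9709118.727 m.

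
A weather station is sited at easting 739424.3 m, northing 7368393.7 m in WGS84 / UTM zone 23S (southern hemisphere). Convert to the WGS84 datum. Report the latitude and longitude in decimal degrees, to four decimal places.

lat -23.7778°, lon -42.6505°

Zone 23S: λ₀ = -45°, k₀ = 0.9996, false easting 500000 m, false northing 10000000 m.
Meridian distance M = (N − FN)/k₀ = -2632659.4 m.
Inverse transverse Mercator on WGS84 gives φ = -23.77780029°, λ = -42.65049984°.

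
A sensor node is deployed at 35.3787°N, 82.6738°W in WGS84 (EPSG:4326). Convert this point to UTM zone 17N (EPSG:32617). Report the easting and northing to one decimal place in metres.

Zone 17 central meridian λ₀ = 6×17 − 183 = -81°; Δλ = -1.6738°.
Transverse Mercator on WGS84 with k₀ = 0.9996 gives E = 347962.824 m, N = 3916326.753 m.

E 347962.8 m, N 3916326.8 m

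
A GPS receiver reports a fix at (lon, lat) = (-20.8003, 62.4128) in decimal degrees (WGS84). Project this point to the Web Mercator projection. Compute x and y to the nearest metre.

x -2315479 m, y 8957695 m

Web Mercator is spherical with R = a = 6378137 m.
x = R·λ = 6378137 × -0.363033720 = -2315478.804 m.
y = R·ln tan(π/4 + φ/2) = 6378137 × 1.404437470 = 8957694.592 m.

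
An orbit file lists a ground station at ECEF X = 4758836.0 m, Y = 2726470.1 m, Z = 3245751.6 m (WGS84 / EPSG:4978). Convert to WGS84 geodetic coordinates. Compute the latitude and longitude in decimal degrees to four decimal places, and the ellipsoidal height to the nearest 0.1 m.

λ = atan2(Y, X) = 29.80960044°; p = √(X²+Y²) = 5484538.2 m.
Bowring's method on WGS84 (a = 6378137 m, b = 6356752.314 m) gives φ = 30.78600008°, h = 425.370 m.

lat 30.7860°, lon 29.8096°, h 425.4 m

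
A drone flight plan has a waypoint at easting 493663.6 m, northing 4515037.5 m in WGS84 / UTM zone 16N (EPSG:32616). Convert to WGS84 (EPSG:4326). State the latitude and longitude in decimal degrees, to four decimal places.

Zone 16N: λ₀ = -87°, k₀ = 0.9996, false easting 500000 m.
Meridian distance M = (N − FN)/k₀ = 4516844.2 m.
Inverse transverse Mercator on WGS84 gives φ = 40.78630010°, λ = -87.07510023°.

lat 40.7863°, lon -87.0751°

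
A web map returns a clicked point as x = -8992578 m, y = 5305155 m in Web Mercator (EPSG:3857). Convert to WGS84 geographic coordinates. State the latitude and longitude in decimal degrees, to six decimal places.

R = 6378137 m. λ = x/R = -80.78170261°.
φ = 2·arctan(exp(y/R)) − 90° = 2·arctan(2.29739) − 90° = 42.95519793°.

lat 42.955198°, lon -80.781703°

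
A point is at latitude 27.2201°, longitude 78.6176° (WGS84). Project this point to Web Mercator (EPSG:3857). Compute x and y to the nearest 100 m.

Web Mercator is spherical with R = a = 6378137 m.
x = R·λ = 6378137 × 1.372135970 = 8751671.199 m.
y = R·ln tan(π/4 + φ/2) = 6378137 × 0.494030992 = 3150997.350 m.

x 8751700 m, y 3151000 m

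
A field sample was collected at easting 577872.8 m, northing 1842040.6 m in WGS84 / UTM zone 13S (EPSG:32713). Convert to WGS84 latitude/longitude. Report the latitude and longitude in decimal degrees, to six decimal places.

Zone 13S: λ₀ = -105°, k₀ = 0.9996, false easting 500000 m, false northing 10000000 m.
Meridian distance M = (N − FN)/k₀ = -8161223.9 m.
Inverse transverse Mercator on WGS84 gives φ = -73.50090024°, λ = -102.54279900°.

lat -73.500900°, lon -102.542799°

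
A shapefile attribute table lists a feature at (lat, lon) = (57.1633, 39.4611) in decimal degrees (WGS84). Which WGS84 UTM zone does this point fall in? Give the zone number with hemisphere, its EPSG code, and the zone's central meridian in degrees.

Zone 37N (EPSG:32637), central meridian 39°

UTM zone = ⌊(λ + 180)/6⌋ + 1; 39.4611° ∈ [36°, 42°) → zone 37.
Hemisphere: N (φ ≥ 0).
Central meridian λ₀ = 6×37 − 183 = 39°.
EPSG code: 32637.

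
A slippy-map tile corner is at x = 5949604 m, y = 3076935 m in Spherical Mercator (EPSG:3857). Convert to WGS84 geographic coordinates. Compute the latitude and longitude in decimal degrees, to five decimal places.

R = 6378137 m. λ = x/R = 53.44620208°.
φ = 2·arctan(exp(y/R)) − 90° = 2·arctan(1.61999) − 90° = 26.62690268°.

lat 26.62690°, lon 53.44620°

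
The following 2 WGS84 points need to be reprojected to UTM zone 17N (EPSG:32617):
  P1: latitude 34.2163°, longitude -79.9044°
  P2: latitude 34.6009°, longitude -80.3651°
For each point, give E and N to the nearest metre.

P1: E 600921 m, N 3786682 m; P2: E 558216 m, N 3828969 m

UTM zone 17N: λ₀ = -81°, k₀ = 0.9996.
P1 (34.2163°, -79.9044°) → (600921.399, 3786681.937) m.
P2 (34.6009°, -80.3651°) → (558215.993, 3828969.013) m.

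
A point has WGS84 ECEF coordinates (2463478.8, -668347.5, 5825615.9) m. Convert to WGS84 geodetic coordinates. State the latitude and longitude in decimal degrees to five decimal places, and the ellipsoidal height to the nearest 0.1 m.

λ = atan2(Y, X) = -15.17909944°; p = √(X²+Y²) = 2552531.3 m.
Bowring's method on WGS84 (a = 6378137 m, b = 6356752.314 m) gives φ = 66.48020053°, h = 102.318 m.

lat 66.48020°, lon -15.17910°, h 102.3 m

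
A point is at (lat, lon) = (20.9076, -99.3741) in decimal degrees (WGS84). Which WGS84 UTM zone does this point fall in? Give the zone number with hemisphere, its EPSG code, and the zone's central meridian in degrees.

Zone 14N (EPSG:32614), central meridian -99°

UTM zone = ⌊(λ + 180)/6⌋ + 1; -99.3741° ∈ [-102°, -96°) → zone 14.
Hemisphere: N (φ ≥ 0).
Central meridian λ₀ = 6×14 − 183 = -99°.
EPSG code: 32614.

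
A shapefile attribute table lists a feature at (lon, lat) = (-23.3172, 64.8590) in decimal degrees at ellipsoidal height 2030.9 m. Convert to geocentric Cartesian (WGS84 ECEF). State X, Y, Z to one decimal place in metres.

WGS84: a = 6378137 m, e² = 0.006694380; N(φ) = a/√(1−e²sin²φ) = 6395704.790 m.
X = (N+h)·cosφ·cosλ = 2496070.336 m; Y = (N+h)·cosφ·sinλ = -1075866.124 m; Z = (N(1−e²)+h)·sinφ = 5752887.131 m.

X 2496070.3 m, Y -1075866.1 m, Z 5752887.1 m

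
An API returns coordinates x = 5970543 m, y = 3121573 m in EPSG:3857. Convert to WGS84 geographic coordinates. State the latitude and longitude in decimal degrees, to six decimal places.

R = 6378137 m. λ = x/R = 53.63430031°.
φ = 2·arctan(exp(y/R)) − 90° = 2·arctan(1.63137) − 90° = 26.98480129°.

lat 26.984801°, lon 53.634300°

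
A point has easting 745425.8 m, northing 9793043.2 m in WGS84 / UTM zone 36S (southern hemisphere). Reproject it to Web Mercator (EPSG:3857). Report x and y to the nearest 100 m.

Unproject from UTM 36S (λ₀ = 33°) → φ = -1.87100014°, λ = 35.20620043°.
Web Mercator (R = 6378137 m): x = 3919136.305 m, y = -208315.810 m.

x 3919100 m, y -208300 m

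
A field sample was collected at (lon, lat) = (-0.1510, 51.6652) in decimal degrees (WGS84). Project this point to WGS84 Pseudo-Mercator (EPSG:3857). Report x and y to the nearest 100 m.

Web Mercator is spherical with R = a = 6378137 m.
x = R·λ = 6378137 × -0.002635447 = -16809.243 m.
y = R·ln tan(π/4 + φ/2) = 6378137 × 1.056705780 = 6739814.237 m.

x -16800 m, y 6739800 m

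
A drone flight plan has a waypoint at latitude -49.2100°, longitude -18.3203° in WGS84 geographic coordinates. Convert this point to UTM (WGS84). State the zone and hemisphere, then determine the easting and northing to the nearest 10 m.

Longitude -18.3203° lies in the 6° band [-24°, -18°), giving zone 27; latitude is south of the equator, so 27S.
Zone 27 central meridian λ₀ = 6×27 − 183 = -21°; Δλ = +2.6797°.
Transverse Mercator on WGS84 with k₀ = 0.9996 gives E = 695164.332 m, N = 4545742.562 m.

Zone 27S: E 695160 m, N 4545740 m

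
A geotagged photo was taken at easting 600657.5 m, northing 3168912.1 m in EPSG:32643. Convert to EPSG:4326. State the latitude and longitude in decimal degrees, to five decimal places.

lat 28.64340°, lon 76.02990°

Zone 43N: λ₀ = 75°, k₀ = 0.9996, false easting 500000 m.
Meridian distance M = (N − FN)/k₀ = 3170180.2 m.
Inverse transverse Mercator on WGS84 gives φ = 28.64339976°, λ = 76.02990007°.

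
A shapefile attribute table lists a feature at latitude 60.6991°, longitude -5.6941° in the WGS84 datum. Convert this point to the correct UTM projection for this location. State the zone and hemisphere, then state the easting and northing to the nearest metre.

Longitude -5.6941° lies in the 6° band [-6°, 0°), giving zone 30; latitude is north of the equator, so 30N.
Zone 30 central meridian λ₀ = 6×30 − 183 = -3°; Δλ = -2.6941°.
Transverse Mercator on WGS84 with k₀ = 0.9996 gives E = 352939.283 m, N = 6732288.443 m.

Zone 30N: E 352939 m, N 6732288 m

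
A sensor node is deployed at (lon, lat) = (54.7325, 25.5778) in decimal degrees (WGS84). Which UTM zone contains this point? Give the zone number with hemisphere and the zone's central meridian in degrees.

Zone 40N, central meridian 57°

UTM zone = ⌊(λ + 180)/6⌋ + 1; 54.7325° ∈ [54°, 60°) → zone 40.
Hemisphere: N (φ ≥ 0).
Central meridian λ₀ = 6×40 − 183 = 57°.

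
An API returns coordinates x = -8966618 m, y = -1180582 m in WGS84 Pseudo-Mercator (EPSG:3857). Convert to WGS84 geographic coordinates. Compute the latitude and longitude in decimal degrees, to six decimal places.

R = 6378137 m. λ = x/R = -80.54849996°.
φ = 2·arctan(exp(y/R)) − 90° = 2·arctan(0.83102) − 90° = -10.54530320°.

lat -10.545303°, lon -80.548500°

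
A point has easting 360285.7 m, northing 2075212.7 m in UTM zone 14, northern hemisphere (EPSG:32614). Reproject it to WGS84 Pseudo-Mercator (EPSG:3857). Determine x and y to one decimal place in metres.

Unproject from UTM 14N (λ₀ = -99°) → φ = 18.76380012°, λ = -100.32549957°.
Web Mercator (R = 6378137 m): x = -11168183.526 m, y = 2127146.846 m.

x -11168183.5 m, y 2127146.8 m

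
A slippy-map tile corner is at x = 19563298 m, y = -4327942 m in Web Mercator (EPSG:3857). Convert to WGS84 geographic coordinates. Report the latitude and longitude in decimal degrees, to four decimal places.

lat -36.1983°, lon 175.7401°

R = 6378137 m. λ = x/R = 175.74009601°.
φ = 2·arctan(exp(y/R)) − 90° = 2·arctan(0.50735) − 90° = -36.19830316°.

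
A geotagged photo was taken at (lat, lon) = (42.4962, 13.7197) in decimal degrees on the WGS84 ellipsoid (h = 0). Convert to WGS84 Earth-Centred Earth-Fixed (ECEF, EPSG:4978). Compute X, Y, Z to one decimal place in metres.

X 4575555.8 m, Y 1117067.1 m, Z 4286403.5 m

WGS84: a = 6378137 m, e² = 0.006694380; N(φ) = a/√(1−e²sin²φ) = 6387902.051 m.
X = (N+h)·cosφ·cosλ = 4575555.829 m; Y = (N+h)·cosφ·sinλ = 1117067.121 m; Z = (N(1−e²)+h)·sinφ = 4286403.505 m.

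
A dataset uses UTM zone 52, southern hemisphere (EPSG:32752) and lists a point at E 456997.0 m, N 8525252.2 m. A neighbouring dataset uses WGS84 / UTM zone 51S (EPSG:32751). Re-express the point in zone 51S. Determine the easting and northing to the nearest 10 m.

UTM 52S → geographic: φ = -13.33979998°, λ = 128.60290033°.
UTM 51S (λ₀ = 123°) forward: E = 1107620.502 m, N = 8518415.792 m.

E 1107620 m, N 8518420 m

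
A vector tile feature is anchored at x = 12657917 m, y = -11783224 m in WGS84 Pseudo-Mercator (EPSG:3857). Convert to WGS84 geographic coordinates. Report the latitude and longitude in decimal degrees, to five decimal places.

lat -72.08320°, lon 113.70800°

R = 6378137 m. λ = x/R = 113.70800306°.
φ = 2·arctan(exp(y/R)) − 90° = 2·arctan(0.15764) − 90° = -72.08320123°.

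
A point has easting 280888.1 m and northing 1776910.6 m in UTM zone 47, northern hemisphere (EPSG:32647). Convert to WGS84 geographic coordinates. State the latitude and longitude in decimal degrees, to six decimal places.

lat 16.062300°, lon 96.951800°

Zone 47N: λ₀ = 99°, k₀ = 0.9996, false easting 500000 m.
Meridian distance M = (N − FN)/k₀ = 1777621.6 m.
Inverse transverse Mercator on WGS84 gives φ = 16.06229997°, λ = 96.95179998°.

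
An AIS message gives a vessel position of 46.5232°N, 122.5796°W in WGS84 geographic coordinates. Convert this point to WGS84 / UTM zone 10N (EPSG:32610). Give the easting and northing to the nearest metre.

E 532244 m, N 5152267 m

Zone 10 central meridian λ₀ = 6×10 − 183 = -123°; Δλ = +0.4204°.
Transverse Mercator on WGS84 with k₀ = 0.9996 gives E = 532244.348 m, N = 5152267.114 m.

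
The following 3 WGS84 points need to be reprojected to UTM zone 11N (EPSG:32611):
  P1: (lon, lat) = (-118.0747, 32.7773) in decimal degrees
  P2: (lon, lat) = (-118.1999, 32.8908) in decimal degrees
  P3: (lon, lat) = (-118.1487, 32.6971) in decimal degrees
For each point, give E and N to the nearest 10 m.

UTM zone 11N: λ₀ = -117°, k₀ = 0.9996.
P1 (32.7773°, -118.0747°) → (399352.088, 3627109.898) m.
P2 (32.8908°, -118.1999°) → (387769.073, 3639819.354) m.
P3 (32.6971°, -118.1487°) → (392325.044, 3618291.354) m.

P1: E 399350 m, N 3627110 m; P2: E 387770 m, N 3639820 m; P3: E 392330 m, N 3618290 m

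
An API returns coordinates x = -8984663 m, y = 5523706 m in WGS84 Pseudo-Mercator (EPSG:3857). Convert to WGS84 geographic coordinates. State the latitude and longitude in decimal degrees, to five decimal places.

lat 44.37530°, lon -80.71060°

R = 6378137 m. λ = x/R = -80.71060096°.
φ = 2·arctan(exp(y/R)) − 90° = 2·arctan(2.37747) − 90° = 44.37530253°.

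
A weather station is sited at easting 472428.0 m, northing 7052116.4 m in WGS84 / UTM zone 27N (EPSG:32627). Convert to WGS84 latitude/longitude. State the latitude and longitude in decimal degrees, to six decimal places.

lat 63.596000°, lon -21.555700°

Zone 27N: λ₀ = -21°, k₀ = 0.9996, false easting 500000 m.
Meridian distance M = (N − FN)/k₀ = 7054938.4 m.
Inverse transverse Mercator on WGS84 gives φ = 63.59600037°, λ = -21.55570039°.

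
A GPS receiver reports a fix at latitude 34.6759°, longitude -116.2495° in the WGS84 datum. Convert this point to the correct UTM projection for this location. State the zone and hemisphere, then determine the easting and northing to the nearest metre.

Longitude -116.2495° lies in the 6° band [-120°, -114°), giving zone 11; latitude is north of the equator, so 11N.
Zone 11 central meridian λ₀ = 6×11 − 183 = -117°; Δλ = +0.7505°.
Transverse Mercator on WGS84 with k₀ = 0.9996 gives E = 568753.998 m, N = 3837358.763 m.

Zone 11N: E 568754 m, N 3837359 m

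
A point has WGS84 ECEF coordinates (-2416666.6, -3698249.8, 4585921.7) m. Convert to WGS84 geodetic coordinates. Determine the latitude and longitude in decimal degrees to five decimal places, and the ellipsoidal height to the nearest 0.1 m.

λ = atan2(Y, X) = -123.16309992°; p = √(X²+Y²) = 4417842.1 m.
Bowring's method on WGS84 (a = 6378137 m, b = 6356752.314 m) gives φ = 46.26169982°, h = 712.985 m.

lat 46.26170°, lon -123.16310°, h 713.0 m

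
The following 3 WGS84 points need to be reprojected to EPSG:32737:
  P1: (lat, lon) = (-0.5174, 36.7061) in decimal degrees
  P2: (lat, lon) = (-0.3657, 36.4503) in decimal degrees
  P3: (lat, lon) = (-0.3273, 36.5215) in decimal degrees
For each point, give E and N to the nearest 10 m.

UTM zone 37S: λ₀ = 39°, k₀ = 0.9996.
P1 (-0.5174°, 36.7061°) → (244688.036, 9942765.568) m.
P2 (-0.3657°, 36.4503°) → (216193.657, 9959538.831) m.
P3 (-0.3273°, 36.5215°) → (224122.847, 9963789.410) m.

P1: E 244690 m, N 9942770 m; P2: E 216190 m, N 9959540 m; P3: E 224120 m, N 9963790 m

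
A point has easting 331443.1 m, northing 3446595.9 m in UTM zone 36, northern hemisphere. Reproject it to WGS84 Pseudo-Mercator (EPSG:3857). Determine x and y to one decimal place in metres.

x 3476719.2 m, y 3651100.3 m

Unproject from UTM 36N (λ₀ = 33°) → φ = 31.14120037°, λ = 31.23189952°.
Web Mercator (R = 6378137 m): x = 3476719.152 m, y = 3651100.308 m.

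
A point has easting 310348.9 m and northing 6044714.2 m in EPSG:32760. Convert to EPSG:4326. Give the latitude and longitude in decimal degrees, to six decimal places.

Zone 60S: λ₀ = 177°, k₀ = 0.9996, false easting 500000 m, false northing 10000000 m.
Meridian distance M = (N − FN)/k₀ = -3956868.5 m.
Inverse transverse Mercator on WGS84 gives φ = -35.72330008°, λ = 174.90320041°.

lat -35.723300°, lon 174.903200°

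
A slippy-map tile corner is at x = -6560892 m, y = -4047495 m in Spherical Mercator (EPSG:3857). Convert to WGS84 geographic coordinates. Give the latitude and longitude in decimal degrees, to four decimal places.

lat -34.1391°, lon -58.9375°

R = 6378137 m. λ = x/R = -58.93749561°.
φ = 2·arctan(exp(y/R)) − 90° = 2·arctan(0.53015) − 90° = -34.13909936°.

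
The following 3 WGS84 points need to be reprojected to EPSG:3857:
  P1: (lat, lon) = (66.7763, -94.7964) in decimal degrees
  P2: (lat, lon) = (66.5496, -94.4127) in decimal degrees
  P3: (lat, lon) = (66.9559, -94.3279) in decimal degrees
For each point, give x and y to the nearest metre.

P1: x -10552687 m, y 10092618 m; P2: x -10509974 m, y 10028912 m; P3: x -10500534 m, y 10143506 m

Web Mercator: x = R·λ, y = R·ln tan(π/4+φ/2), R = 6378137 m.
P1 (66.7763°, -94.7964°) → (-10552686.977, 10092617.641) m.
P2 (66.5496°, -94.4127°) → (-10509973.688, 10028911.969) m.
P3 (66.9559°, -94.3279°) → (-10500533.796, 10143505.987) m.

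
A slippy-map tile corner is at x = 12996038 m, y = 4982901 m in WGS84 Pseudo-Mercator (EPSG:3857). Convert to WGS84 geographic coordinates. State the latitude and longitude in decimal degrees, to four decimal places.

R = 6378137 m. λ = x/R = 116.74539568°.
φ = 2·arctan(exp(y/R)) − 90° = 2·arctan(2.18419) − 90° = 40.80009985°.

lat 40.8001°, lon 116.7454°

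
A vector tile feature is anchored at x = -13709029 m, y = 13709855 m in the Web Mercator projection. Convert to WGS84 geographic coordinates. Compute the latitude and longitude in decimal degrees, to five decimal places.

lat 76.70530°, lon -123.15030°

R = 6378137 m. λ = x/R = -123.15030281°.
φ = 2·arctan(exp(y/R)) − 90° = 2·arctan(8.58063) − 90° = 76.70529947°.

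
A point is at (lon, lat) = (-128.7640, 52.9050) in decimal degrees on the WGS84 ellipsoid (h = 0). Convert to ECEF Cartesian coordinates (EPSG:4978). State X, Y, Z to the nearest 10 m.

WGS84: a = 6378137 m, e² = 0.006694380; N(φ) = a/√(1−e²sin²φ) = 6391763.186 m.
X = (N+h)·cosφ·cosλ = -2413743.231 m; Y = (N+h)·cosφ·sinλ = -3005956.786 m; Z = (N(1−e²)+h)·sinφ = 5064174.052 m.

X -2413740 m, Y -3005960 m, Z 5064170 m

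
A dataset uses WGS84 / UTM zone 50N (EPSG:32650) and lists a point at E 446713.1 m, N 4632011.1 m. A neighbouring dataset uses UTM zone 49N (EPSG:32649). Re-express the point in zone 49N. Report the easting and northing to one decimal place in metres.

UTM 50N → geographic: φ = 41.83820011°, λ = 116.35820012°.
UTM 49N (λ₀ = 111°) forward: E = 944947.740 m, N = 4645711.335 m.

E 944947.7 m, N 4645711.3 m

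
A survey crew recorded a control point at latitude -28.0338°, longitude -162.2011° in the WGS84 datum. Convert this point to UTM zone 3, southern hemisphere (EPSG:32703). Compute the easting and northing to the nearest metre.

E 775171 m, N 6895893 m

Zone 3 central meridian λ₀ = 6×3 − 183 = -165°; Δλ = +2.7989°.
Transverse Mercator on WGS84 with k₀ = 0.9996 gives E = 775170.519 m, N = 6895892.956 m.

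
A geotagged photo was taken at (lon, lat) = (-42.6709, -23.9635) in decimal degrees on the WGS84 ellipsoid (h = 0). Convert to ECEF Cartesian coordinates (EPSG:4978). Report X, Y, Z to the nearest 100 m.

X 4287700 m, Y -3952600 m, Z -2574600 m

WGS84: a = 6378137 m, e² = 0.006694380; N(φ) = a/√(1−e²sin²φ) = 6381661.657 m.
X = (N+h)·cosφ·cosλ = 4287728.915 m; Y = (N+h)·cosφ·sinλ = -3952572.222 m; Z = (N(1−e²)+h)·sinφ = -2574589.740 m.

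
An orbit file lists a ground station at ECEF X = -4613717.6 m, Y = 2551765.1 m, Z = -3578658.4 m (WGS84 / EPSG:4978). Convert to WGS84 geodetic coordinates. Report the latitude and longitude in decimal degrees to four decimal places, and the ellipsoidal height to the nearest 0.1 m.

lat -34.3460°, lon 151.0538°, h 812.1 m

λ = atan2(Y, X) = 151.05379941°; p = √(X²+Y²) = 5272370.9 m.
Bowring's method on WGS84 (a = 6378137 m, b = 6356752.314 m) gives φ = -34.34600011°, h = 812.088 m.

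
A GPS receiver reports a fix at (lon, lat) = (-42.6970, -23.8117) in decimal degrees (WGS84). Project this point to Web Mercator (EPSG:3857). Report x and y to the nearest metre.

Web Mercator is spherical with R = a = 6378137 m.
x = R·λ = 6378137 × -0.745203231 = -4753008.298 m.
y = R·ln tan(π/4 + φ/2) = 6378137 × -0.428099877 = -2730479.664 m.

x -4753008 m, y -2730480 m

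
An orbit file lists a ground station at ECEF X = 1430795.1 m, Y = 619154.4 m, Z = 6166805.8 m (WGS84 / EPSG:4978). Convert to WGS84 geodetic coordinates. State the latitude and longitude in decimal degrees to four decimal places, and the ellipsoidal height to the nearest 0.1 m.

λ = atan2(Y, X) = 23.39980003°; p = √(X²+Y²) = 1559014.7 m.
Bowring's method on WGS84 (a = 6378137 m, b = 6356752.314 m) gives φ = 75.90360039°, h = 2788.297 m.

lat 75.9036°, lon 23.3998°, h 2788.3 m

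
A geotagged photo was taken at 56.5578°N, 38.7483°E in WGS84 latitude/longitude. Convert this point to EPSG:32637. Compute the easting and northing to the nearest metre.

E 484529 m, N 6268192 m

Zone 37 central meridian λ₀ = 6×37 − 183 = 39°; Δλ = -0.2517°.
Transverse Mercator on WGS84 with k₀ = 0.9996 gives E = 484528.888 m, N = 6268192.392 m.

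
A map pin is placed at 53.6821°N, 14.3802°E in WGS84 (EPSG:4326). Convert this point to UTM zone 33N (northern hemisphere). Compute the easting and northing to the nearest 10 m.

Zone 33 central meridian λ₀ = 6×33 − 183 = 15°; Δλ = -0.6198°.
Transverse Mercator on WGS84 with k₀ = 0.9996 gives E = 459063.723 m, N = 5948331.304 m.

E 459060 m, N 5948330 m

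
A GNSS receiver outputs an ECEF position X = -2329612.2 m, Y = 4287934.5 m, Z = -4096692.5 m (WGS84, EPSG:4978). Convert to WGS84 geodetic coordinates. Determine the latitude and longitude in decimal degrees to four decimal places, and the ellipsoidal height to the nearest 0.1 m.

lat -40.2031°, lon 118.5150°, h 2257.4 m

λ = atan2(Y, X) = 118.51500001°; p = √(X²+Y²) = 4879905.3 m.
Bowring's method on WGS84 (a = 6378137 m, b = 6356752.314 m) gives φ = -40.20310039°, h = 2257.399 m.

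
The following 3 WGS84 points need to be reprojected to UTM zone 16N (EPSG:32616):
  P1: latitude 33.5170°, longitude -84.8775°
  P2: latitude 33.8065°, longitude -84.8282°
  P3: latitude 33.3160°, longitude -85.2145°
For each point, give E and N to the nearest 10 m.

UTM zone 16N: λ₀ = -87°, k₀ = 0.9996.
P1 (33.5170°, -84.8775°) → (697128.396, 3710620.729) m.
P2 (33.8065°, -84.8282°) → (701033.122, 3742821.923) m.
P3 (33.3160°, -85.2145°) → (666207.612, 3687742.339) m.

P1: E 697130 m, N 3710620 m; P2: E 701030 m, N 3742820 m; P3: E 666210 m, N 3687740 m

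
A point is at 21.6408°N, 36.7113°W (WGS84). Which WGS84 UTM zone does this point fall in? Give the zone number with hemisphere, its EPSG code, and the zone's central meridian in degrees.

Zone 24N (EPSG:32624), central meridian -39°

UTM zone = ⌊(λ + 180)/6⌋ + 1; -36.7113° ∈ [-42°, -36°) → zone 24.
Hemisphere: N (φ ≥ 0).
Central meridian λ₀ = 6×24 − 183 = -39°.
EPSG code: 32624.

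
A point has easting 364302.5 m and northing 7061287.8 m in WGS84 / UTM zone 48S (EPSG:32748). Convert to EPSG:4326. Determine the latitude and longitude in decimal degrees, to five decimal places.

Zone 48S: λ₀ = 105°, k₀ = 0.9996, false easting 500000 m, false northing 10000000 m.
Meridian distance M = (N − FN)/k₀ = -2939888.2 m.
Inverse transverse Mercator on WGS84 gives φ = -26.56260001°, λ = 103.63760045°.

lat -26.56260°, lon 103.63760°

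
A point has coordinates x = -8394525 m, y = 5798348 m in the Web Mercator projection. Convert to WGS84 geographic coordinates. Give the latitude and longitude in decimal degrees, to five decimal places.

R = 6378137 m. λ = x/R = -75.40930110°.
φ = 2·arctan(exp(y/R)) − 90° = 2·arctan(2.48208) − 90° = 46.11220239°.

lat 46.11220°, lon -75.40930°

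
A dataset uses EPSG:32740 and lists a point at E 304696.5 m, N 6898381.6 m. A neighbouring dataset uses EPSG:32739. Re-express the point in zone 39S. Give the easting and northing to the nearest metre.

UTM 40S → geographic: φ = -28.02549960°, λ = 55.01340037°.
UTM 39S (λ₀ = 51°) forward: E = 894696.208 m, N = 6893470.780 m.

E 894696 m, N 6893471 m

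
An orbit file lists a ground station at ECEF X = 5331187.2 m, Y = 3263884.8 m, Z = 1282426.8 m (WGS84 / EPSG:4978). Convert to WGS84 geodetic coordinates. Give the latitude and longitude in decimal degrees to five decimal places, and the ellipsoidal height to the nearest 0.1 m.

lat 11.66970°, lon 31.47600°, h 3884.4 m

λ = atan2(Y, X) = 31.47600007°; p = √(X²+Y²) = 6250960.0 m.
Bowring's method on WGS84 (a = 6378137 m, b = 6356752.314 m) gives φ = 11.66969956°, h = 3884.353 m.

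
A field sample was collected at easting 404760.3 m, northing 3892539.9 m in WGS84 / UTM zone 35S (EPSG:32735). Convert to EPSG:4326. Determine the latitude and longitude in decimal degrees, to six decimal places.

lat -55.104700°, lon 25.507200°

Zone 35S: λ₀ = 27°, k₀ = 0.9996, false easting 500000 m, false northing 10000000 m.
Meridian distance M = (N − FN)/k₀ = -6109904.1 m.
Inverse transverse Mercator on WGS84 gives φ = -55.10469955°, λ = 25.50719984°.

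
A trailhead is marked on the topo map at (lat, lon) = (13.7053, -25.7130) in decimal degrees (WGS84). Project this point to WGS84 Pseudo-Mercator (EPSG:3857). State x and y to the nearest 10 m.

Web Mercator is spherical with R = a = 6378137 m.
x = R·λ = 6378137 × -0.448776511 = -2862358.067 m.
y = R·ln tan(π/4 + φ/2) = 6378137 × 0.241516904 = 1540427.900 m.

x -2862360 m, y 1540430 m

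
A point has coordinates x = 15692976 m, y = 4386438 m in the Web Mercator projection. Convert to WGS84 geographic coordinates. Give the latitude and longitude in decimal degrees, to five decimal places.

lat 36.62120°, lon 140.97240°

R = 6378137 m. λ = x/R = 140.97240194°.
φ = 2·arctan(exp(y/R)) − 90° = 2·arctan(1.98920) − 90° = 36.62120246°.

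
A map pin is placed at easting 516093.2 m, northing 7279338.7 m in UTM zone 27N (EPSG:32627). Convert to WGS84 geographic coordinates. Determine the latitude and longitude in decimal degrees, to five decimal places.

Zone 27N: λ₀ = -21°, k₀ = 0.9996, false easting 500000 m.
Meridian distance M = (N − FN)/k₀ = 7282251.6 m.
Inverse transverse Mercator on WGS84 gives φ = 65.63560014°, λ = -20.65039905°.

lat 65.63560°, lon -20.65040°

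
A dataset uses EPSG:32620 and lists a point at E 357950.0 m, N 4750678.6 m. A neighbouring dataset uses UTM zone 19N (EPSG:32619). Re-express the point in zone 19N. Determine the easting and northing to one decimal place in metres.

E 847853.6 m, N 4758021.4 m

UTM 20N → geographic: φ = 42.89550026°, λ = -64.73980058°.
UTM 19N (λ₀ = -69°) forward: E = 847853.603 m, N = 4758021.358 m.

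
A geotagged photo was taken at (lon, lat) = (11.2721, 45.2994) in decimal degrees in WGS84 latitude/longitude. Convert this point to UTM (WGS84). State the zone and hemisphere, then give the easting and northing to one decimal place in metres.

Longitude 11.2721° lies in the 6° band [6°, 12°), giving zone 32; latitude is north of the equator, so 32N.
Zone 32 central meridian λ₀ = 6×32 − 183 = 9°; Δλ = +2.2721°.
Transverse Mercator on WGS84 with k₀ = 0.9996 gives E = 678140.733 m, N = 5018722.097 m.

Zone 32N: E 678140.7 m, N 5018722.1 m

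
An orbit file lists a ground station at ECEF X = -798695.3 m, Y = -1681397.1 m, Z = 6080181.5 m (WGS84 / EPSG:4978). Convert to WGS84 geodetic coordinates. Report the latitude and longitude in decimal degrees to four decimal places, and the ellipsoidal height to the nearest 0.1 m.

lat 73.0854°, lon -115.4086°, h 166.9 m

λ = atan2(Y, X) = -115.40859884°; p = √(X²+Y²) = 1861453.8 m.
Bowring's method on WGS84 (a = 6378137 m, b = 6356752.314 m) gives φ = 73.08539989°, h = 166.906 m.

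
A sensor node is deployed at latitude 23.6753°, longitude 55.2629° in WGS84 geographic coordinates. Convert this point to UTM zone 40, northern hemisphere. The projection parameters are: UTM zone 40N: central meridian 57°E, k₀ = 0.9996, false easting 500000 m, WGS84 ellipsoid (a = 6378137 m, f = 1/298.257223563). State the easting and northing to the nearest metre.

Zone 40 central meridian λ₀ = 6×40 − 183 = 57°; Δλ = -1.7371°.
Transverse Mercator on WGS84 with k₀ = 0.9996 gives E = 322858.709 m, N = 2619357.001 m.

E 322859 m, N 2619357 m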